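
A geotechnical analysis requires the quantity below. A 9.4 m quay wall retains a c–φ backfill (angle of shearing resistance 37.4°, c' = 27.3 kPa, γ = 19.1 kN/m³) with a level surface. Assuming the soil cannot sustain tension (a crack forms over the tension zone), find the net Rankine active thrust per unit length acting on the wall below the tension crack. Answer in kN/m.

K_a = 0.2443; √K_a = 0.4942.
Tension-crack depth z_c = 2c/(γ√K_a) = 2×27.3/(19.1×0.4942) = 5.784 m.
σ_a at base = K_a γ H − 2c√K_a = 0.2443×19.1×9.4 − 2×27.3×0.4942 = 16.87 kPa.
P_a = ½ × 16.87 × (H − z_c) = 0.5×16.87×3.616 = 30.50 kN/m.

30.5 kN/m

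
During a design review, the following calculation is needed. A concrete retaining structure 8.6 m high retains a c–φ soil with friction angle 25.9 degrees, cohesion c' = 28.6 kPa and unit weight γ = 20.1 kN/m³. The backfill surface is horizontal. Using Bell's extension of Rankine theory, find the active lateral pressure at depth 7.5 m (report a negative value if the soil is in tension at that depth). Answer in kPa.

23.3 kPa

K_a = (1 − sin φ)/(1 + sin φ) = 0.3920.
σ_a = K_a γ z − 2c√K_a = 0.3920×20.1×7.5 − 2×28.6×0.6261 = 23.28 kPa.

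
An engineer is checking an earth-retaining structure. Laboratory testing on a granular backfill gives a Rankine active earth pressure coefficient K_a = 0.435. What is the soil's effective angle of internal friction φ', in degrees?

K_a = tan²(45° − φ/2) ⇒ 45° − φ/2 = arctan(√0.435) = 33.41°.
φ = 2(45° − 33.41°) = 23.19°.

23.2°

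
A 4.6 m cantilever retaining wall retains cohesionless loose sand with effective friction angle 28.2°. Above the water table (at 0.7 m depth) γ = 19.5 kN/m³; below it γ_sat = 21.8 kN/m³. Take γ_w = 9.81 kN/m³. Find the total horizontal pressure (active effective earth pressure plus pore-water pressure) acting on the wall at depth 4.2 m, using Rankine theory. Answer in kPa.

54.3 kPa

K_a = (1 − sin φ)/(1 + sin φ) = 0.3582.
γ' = 21.8 − 9.81 = 11.99 kN/m³.
Effective vertical stress at 4.2 m: σ'_v = 19.5×0.7 + 11.99×3.50 = 55.62 kPa.
σ'_h = K_a σ'_v = 0.3582 × 55.62 = 19.92 kPa; u = γ_w × 3.50 = 34.34 kPa.
Total σ_h = 19.92 + 34.34 = 54.26 kPa.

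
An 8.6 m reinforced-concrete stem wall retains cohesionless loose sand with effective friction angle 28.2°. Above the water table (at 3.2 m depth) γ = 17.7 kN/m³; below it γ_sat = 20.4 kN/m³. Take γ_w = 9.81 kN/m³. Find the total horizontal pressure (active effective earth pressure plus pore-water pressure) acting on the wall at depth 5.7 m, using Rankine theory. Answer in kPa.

K_a = (1 − sin φ)/(1 + sin φ) = 0.3582.
γ' = 20.4 − 9.81 = 10.59 kN/m³.
Effective vertical stress at 5.7 m: σ'_v = 17.7×3.2 + 10.59×2.50 = 83.11 kPa.
σ'_h = K_a σ'_v = 0.3582 × 83.11 = 29.77 kPa; u = γ_w × 2.50 = 24.53 kPa.
Total σ_h = 29.77 + 24.53 = 54.30 kPa.

54.3 kPa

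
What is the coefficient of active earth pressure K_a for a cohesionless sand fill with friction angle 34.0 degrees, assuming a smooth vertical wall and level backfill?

K_a = (1 − sin φ)/(1 + sin φ) = (1 − sin 34.0°)/(1 + sin 34.0°) = 0.2827.

0.283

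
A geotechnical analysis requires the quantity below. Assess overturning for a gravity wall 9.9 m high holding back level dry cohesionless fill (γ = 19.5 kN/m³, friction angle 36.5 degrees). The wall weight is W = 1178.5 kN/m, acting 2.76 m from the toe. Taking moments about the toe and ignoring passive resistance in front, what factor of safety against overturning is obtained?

K_a = tan²(45° − 36.5°/2) = 0.2541.
P_a = ½K_aγH² = 0.5×0.2541×19.5×9.9² = 242.8 kN/m, acting at H/3 = 3.300 m above the base.
Overturning moment M_o = P_a × H/3 = 242.8 × 3.300 = 801.2.
Resisting moment M_r = W × 2.76 = 1178.5 × 2.76 = 3253.
FS_overturning = M_r/M_o = 3253/801.2 = 4.060.

4.06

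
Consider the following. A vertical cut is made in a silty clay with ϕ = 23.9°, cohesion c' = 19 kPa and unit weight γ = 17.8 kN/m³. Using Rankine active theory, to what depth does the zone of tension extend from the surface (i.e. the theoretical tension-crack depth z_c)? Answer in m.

3.28 m

K_a = tan²(45° − 23.9°/2) = 0.4233; √K_a = 0.6506.
The active pressure is zero where K_a γ z = 2c√K_a, so z_c = 2c/(γ√K_a) = 2×19/(17.8×0.6506) = 3.281 m.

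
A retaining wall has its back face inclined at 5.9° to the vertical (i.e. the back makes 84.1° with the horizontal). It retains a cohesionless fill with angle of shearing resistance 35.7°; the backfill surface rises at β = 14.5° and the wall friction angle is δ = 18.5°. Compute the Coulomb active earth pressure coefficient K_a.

0.339

K_a = sin²(α+φ) / [sin²α · sin(α−δ) · (1 + √{sin(φ+δ)sin(φ−β) / (sin(α−δ)sin(α+β))})²].
With α = 84.1°, φ = 35.7°, δ = 18.5°, β = 14.5°: K_a = 0.3387.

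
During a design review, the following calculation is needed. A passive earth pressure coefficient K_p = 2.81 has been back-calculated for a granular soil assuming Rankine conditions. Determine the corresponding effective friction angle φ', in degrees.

28.4°

K_p = (1+sin φ)/(1−sin φ) ⇒ sin φ = (K_p − 1)/(K_p + 1) = 0.4751.
φ = arcsin(0.4751) = 28.36°.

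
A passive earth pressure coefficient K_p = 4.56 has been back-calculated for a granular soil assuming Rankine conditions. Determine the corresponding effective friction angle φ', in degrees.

K_p = (1+sin φ)/(1−sin φ) ⇒ sin φ = (K_p − 1)/(K_p + 1) = 0.6403.
φ = arcsin(0.6403) = 39.81°.

39.8°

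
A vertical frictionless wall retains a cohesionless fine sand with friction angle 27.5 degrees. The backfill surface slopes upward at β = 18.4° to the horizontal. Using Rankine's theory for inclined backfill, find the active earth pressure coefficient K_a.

0.452

K_a = cos β · (cos β − √(cos²β − cos²φ)) / (cos β + √(cos²β − cos²φ)).
cos β = 0.9489, cos φ = 0.8870, √(cos²β − cos²φ) = 0.3370.
K_a = 0.9489 × (0.9489 − 0.3370)/(0.9489 + 0.3370) = 0.4515.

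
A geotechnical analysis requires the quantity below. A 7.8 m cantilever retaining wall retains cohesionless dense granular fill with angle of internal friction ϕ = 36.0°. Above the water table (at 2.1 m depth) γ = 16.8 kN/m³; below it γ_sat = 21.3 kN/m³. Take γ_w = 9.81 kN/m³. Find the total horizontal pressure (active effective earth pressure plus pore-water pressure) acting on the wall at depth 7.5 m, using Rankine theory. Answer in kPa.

K_a = (1 − sin φ)/(1 + sin φ) = 0.2596.
γ' = 21.3 − 9.81 = 11.49 kN/m³.
Effective vertical stress at 7.5 m: σ'_v = 16.8×2.1 + 11.49×5.40 = 97.33 kPa.
σ'_h = K_a σ'_v = 0.2596 × 97.33 = 25.27 kPa; u = γ_w × 5.40 = 52.97 kPa.
Total σ_h = 25.27 + 52.97 = 78.24 kPa.

78.2 kPa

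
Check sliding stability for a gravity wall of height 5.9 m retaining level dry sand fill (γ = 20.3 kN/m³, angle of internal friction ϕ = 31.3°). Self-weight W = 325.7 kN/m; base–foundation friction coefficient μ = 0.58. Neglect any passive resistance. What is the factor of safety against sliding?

K_a = tan²(45° − 31.3°/2) = 0.3162.
P_a = ½K_aγH² = 0.5×0.3162×20.3×5.9² = 111.7 kN/m, acting at H/3 = 1.967 m above the base.
FS_sliding = μW / P_a = 0.58×325.7 / 111.7 = 1.691.

1.69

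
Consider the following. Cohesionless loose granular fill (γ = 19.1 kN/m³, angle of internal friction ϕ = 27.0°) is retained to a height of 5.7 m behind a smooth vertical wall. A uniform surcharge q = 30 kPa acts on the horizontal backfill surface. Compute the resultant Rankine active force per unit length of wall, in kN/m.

K_a = tan²(45° − φ/2) = 0.3755.
Soil triangle: ½ K_a γ H² = 0.5×0.3755×19.1×5.7² = 116.5 kN/m.
Surcharge rectangle: K_a q H = 0.3755×30×5.7 = 64.21 kN/m.
Total = 116.5 + 64.21 = 180.7 kN/m.

181 kN/m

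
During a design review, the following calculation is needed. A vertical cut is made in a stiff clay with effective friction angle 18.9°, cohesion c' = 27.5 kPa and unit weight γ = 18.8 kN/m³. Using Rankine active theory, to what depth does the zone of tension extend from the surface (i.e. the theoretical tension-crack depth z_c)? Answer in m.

4.09 m

K_a = tan²(45° − 18.9°/2) = 0.5107; √K_a = 0.7146.
The active pressure is zero where K_a γ z = 2c√K_a, so z_c = 2c/(γ√K_a) = 2×27.5/(18.8×0.7146) = 4.094 m.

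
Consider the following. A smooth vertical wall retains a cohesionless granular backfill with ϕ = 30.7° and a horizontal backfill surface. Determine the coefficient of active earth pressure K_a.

K_a = tan²(45° − φ/2) = tan²(29.65°) = 0.3240.

0.324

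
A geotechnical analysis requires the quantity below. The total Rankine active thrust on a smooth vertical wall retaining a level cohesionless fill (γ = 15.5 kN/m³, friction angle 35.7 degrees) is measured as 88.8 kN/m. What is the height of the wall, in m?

6.60 m

K_a = 0.2630. P_a = ½ K_a γ H² ⇒ H = √(2P_a/(K_a γ)).
H = √(2×88.8/(0.2630×15.5)) = 6.601 m.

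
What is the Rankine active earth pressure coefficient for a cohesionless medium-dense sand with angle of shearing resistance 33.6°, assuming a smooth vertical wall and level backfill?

0.288

K_a = (1 − sin φ)/(1 + sin φ) = (1 − sin 33.6°)/(1 + sin 33.6°) = 0.2875.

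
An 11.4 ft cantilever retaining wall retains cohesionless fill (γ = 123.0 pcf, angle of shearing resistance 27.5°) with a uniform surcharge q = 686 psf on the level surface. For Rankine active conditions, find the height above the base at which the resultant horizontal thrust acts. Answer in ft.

K_a = 0.3682.
Triangular part P₁ = ½K_aγH² = 2943 at H/3 = 3.800 ft; rectangular part P₂ = K_a q H = 2880 at H/2 = 5.700 ft.
ȳ = (P₁·3.800 + P₂·5.700)/(P₁+P₂) = 4.740 ft.

4.74 ft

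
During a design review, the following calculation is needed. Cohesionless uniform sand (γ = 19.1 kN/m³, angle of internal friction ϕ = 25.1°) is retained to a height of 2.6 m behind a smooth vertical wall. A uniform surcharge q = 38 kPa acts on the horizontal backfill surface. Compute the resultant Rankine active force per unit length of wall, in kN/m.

K_a = tan²(45° − φ/2) = 0.4043.
Soil triangle: ½ K_a γ H² = 0.5×0.4043×19.1×2.6² = 26.10 kN/m.
Surcharge rectangle: K_a q H = 0.4043×38×2.6 = 39.94 kN/m.
Total = 26.10 + 39.94 = 66.05 kN/m.

66.0 kN/m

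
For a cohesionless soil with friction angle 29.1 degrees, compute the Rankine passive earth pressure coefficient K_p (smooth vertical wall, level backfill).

K_p = (1 + sin φ)/(1 − sin φ) = tan²(45° + 29.1°/2) = 2.894.

2.89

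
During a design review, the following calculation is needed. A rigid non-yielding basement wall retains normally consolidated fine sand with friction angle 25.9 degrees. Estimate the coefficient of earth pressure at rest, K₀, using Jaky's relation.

0.563

K₀ = 1 − sin φ' = 1 − sin 25.9° = 0.5632.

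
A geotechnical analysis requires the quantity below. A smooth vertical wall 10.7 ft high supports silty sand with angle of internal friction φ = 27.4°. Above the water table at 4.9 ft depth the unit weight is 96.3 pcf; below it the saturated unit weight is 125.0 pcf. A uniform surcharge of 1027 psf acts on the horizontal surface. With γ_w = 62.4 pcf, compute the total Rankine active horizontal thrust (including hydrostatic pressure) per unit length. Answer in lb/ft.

K_a = tan²(45° − φ/2) = 0.3697.
γ' = 125.0 − 62.4 = 62.60 pcf. h₂ = H − d_w = 5.8 ft.
σ'_h: at surface K_a·q = 379.7; at WT K_a(q+γd_w) = 554.1; at base K_a(q+γd_w+γ'h₂) = 688.3 psf.
P₁ = ½(379.7+554.1)×4.9 = 2288; P₂ = ½(554.1+688.3)×5.8 = 3603; P_w = ½γ_w h₂² = 1050.
Total = 2288+3603+1050 = 6940 lb/ft.

6940 lb/ft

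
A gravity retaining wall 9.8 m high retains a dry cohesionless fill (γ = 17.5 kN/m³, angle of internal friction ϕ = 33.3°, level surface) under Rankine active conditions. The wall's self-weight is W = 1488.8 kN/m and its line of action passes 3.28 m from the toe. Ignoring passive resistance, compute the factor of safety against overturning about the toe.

6.11

K_a = tan²(45° − 33.3°/2) = 0.2911.
P_a = ½K_aγH² = 0.5×0.2911×17.5×9.8² = 244.7 kN/m, acting at H/3 = 3.267 m above the base.
Overturning moment M_o = P_a × H/3 = 244.7 × 3.267 = 799.2.
Resisting moment M_r = W × 3.28 = 1488.8 × 3.28 = 4883.
FS_overturning = M_r/M_o = 4883/799.2 = 6.110.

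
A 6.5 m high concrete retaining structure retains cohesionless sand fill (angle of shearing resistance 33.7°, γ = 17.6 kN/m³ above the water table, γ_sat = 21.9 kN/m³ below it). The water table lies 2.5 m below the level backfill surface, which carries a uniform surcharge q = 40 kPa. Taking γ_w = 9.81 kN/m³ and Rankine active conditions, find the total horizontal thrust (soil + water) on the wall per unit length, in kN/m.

247 kN/m

K_a = tan²(45° − φ/2) = 0.2863.
γ' = 21.9 − 9.81 = 12.09 kN/m³. h₂ = H − d_w = 4.0 m.
σ'_h: at surface K_a·q = 11.45; at WT K_a(q+γd_w) = 24.05; at base K_a(q+γd_w+γ'h₂) = 37.89 kPa.
P₁ = ½(11.45+24.05)×2.5 = 44.38; P₂ = ½(24.05+37.89)×4.0 = 123.9; P_w = ½γ_w h₂² = 78.48.
Total = 44.38+123.9+78.48 = 246.7 kN/m.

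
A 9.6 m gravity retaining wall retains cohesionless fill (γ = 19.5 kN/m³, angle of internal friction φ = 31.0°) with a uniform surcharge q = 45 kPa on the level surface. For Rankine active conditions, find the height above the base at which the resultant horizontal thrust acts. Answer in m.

K_a = 0.3201.
Triangular part P₁ = ½K_aγH² = 287.6 at H/3 = 3.200 m; rectangular part P₂ = K_a q H = 138.3 at H/2 = 4.800 m.
ȳ = (P₁·3.200 + P₂·4.800)/(P₁+P₂) = 3.719 m.

3.72 m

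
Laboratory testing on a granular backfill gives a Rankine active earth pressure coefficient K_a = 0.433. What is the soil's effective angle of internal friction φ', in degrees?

K_a = tan²(45° − φ/2) ⇒ 45° − φ/2 = arctan(√0.433) = 33.35°.
φ = 2(45° − 33.35°) = 23.31°.

23.3°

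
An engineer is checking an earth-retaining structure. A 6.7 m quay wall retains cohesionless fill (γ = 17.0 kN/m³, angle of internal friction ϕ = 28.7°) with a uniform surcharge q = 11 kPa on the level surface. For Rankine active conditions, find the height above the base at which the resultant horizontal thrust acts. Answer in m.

2.41 m

K_a = 0.3511.
Triangular part P₁ = ½K_aγH² = 134.0 at H/3 = 2.233 m; rectangular part P₂ = K_a q H = 25.88 at H/2 = 3.350 m.
ȳ = (P₁·2.233 + P₂·3.350)/(P₁+P₂) = 2.414 m.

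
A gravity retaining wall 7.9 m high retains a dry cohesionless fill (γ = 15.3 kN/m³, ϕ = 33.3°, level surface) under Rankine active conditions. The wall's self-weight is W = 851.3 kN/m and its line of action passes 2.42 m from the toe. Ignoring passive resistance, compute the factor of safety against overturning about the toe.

K_a = tan²(45° − 33.3°/2) = 0.2911.
P_a = ½K_aγH² = 0.5×0.2911×15.3×7.9² = 139.0 kN/m, acting at H/3 = 2.633 m above the base.
Overturning moment M_o = P_a × H/3 = 139.0 × 2.633 = 366.0.
Resisting moment M_r = W × 2.42 = 851.3 × 2.42 = 2060.
FS_overturning = M_r/M_o = 2060/366.0 = 5.628.

5.63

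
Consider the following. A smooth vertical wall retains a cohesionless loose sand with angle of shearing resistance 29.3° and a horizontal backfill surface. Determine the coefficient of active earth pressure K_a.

K_a = tan²(45° − φ/2) = tan²(30.35°) = 0.3428.

0.343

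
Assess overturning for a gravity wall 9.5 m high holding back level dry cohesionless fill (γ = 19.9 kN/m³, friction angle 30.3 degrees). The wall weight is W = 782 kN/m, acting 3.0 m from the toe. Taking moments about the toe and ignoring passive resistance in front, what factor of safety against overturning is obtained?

2.51

K_a = tan²(45° − 30.3°/2) = 0.3293.
P_a = ½K_aγH² = 0.5×0.3293×19.9×9.5² = 295.7 kN/m, acting at H/3 = 3.167 m above the base.
Overturning moment M_o = P_a × H/3 = 295.7 × 3.167 = 936.5.
Resisting moment M_r = W × 3.0 = 782 × 3.0 = 2346.
FS_overturning = M_r/M_o = 2346/936.5 = 2.505.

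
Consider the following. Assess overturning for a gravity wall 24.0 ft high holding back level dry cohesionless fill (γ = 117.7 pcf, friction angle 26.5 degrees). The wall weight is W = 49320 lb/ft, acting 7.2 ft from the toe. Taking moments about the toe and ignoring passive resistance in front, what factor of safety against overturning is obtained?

3.42

K_a = tan²(45° − 26.5°/2) = 0.3829.
P_a = ½K_aγH² = 0.5×0.3829×117.7×24.0² = 12980 lb/ft, acting at H/3 = 8.000 ft above the base.
Overturning moment M_o = P_a × H/3 = 12980 × 8.000 = 103800.
Resisting moment M_r = W × 7.2 = 49320 × 7.2 = 355100.
FS_overturning = M_r/M_o = 355100/103800 = 3.420.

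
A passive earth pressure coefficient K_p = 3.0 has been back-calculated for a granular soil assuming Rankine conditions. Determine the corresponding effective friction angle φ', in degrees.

30.0°

K_p = (1+sin φ)/(1−sin φ) ⇒ sin φ = (K_p − 1)/(K_p + 1) = 0.5000.
φ = arcsin(0.5000) = 30.00°.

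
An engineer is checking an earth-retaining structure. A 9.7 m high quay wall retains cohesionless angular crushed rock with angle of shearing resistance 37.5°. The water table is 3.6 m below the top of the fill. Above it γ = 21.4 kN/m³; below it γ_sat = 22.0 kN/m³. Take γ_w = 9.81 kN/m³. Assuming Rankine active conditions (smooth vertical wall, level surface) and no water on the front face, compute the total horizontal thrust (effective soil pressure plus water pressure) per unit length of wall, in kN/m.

386 kN/m

K_a = tan²(45° − φ/2) = 0.2432.
γ' = 22.0 − 9.81 = 12.19 kN/m³. Depth below WT = 6.1 m.
σ'_h at WT = K_a γ d_w = 18.74 kPa; at base = 18.74 + K_a γ' × 6.1 = 36.82 kPa.
P₁ (0–3.6 m) = ½×18.74×3.6 = 33.72. P₂ (3.6–9.7 m) = ½(18.74+36.82)×6.1 = 169.4.
P_w = ½ γ_w h₂² = 0.5×9.81×6.1² = 182.5. Total = 33.72+169.4+182.5 = 385.7 kN/m.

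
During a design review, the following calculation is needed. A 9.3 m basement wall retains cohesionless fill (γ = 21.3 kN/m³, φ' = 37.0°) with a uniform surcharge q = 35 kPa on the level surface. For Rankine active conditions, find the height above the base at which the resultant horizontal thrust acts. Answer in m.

3.50 m

K_a = 0.2486.
Triangular part P₁ = ½K_aγH² = 229.0 at H/3 = 3.100 m; rectangular part P₂ = K_a q H = 80.91 at H/2 = 4.650 m.
ȳ = (P₁·3.100 + P₂·4.650)/(P₁+P₂) = 3.505 m.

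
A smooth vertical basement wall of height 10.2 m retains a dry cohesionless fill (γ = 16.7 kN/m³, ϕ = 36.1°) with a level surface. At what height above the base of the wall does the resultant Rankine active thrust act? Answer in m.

3.40 m

K_a = 0.2585.
The pressure distribution is triangular, so the resultant acts at H/3 above the base = 10.2/3 = 3.400 m.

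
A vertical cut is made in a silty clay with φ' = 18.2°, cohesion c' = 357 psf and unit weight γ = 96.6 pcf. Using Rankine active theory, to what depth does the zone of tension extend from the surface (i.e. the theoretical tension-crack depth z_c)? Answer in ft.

10.2 ft

K_a = tan²(45° − 18.2°/2) = 0.5240; √K_a = 0.7239.
The active pressure is zero where K_a γ z = 2c√K_a, so z_c = 2c/(γ√K_a) = 2×357/(96.6×0.7239) = 10.21 ft.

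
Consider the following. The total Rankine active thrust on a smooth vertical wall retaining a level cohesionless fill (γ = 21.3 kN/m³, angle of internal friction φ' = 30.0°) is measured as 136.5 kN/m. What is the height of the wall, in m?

6.20 m

K_a = 0.3333. P_a = ½ K_a γ H² ⇒ H = √(2P_a/(K_a γ)).
H = √(2×136.5/(0.3333×21.3)) = 6.201 m.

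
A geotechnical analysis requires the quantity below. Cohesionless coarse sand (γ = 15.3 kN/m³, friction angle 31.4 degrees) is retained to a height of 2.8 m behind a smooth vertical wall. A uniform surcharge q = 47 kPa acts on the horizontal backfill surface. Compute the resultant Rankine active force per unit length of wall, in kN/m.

60.3 kN/m

K_a = tan²(45° − φ/2) = 0.3149.
Soil triangle: ½ K_a γ H² = 0.5×0.3149×15.3×2.8² = 18.89 kN/m.
Surcharge rectangle: K_a q H = 0.3149×47×2.8 = 41.44 kN/m.
Total = 18.89 + 41.44 = 60.33 kN/m.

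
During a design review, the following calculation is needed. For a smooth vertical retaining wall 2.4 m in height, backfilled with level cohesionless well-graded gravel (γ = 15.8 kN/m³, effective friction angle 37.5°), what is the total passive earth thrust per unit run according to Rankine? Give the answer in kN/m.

K_p = tan²(45° + φ/2) = 4.112.
P_p = ½ K_p γ H² = 0.5 × 4.112 × 15.8 × 2.4² = 187.1 kN/m.

187 kN/m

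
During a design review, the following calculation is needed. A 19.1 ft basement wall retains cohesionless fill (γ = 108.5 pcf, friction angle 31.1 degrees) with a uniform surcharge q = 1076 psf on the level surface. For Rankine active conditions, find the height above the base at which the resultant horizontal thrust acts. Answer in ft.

K_a = 0.3188.
Triangular part P₁ = ½K_aγH² = 6309 at H/3 = 6.367 ft; rectangular part P₂ = K_a q H = 6552 at H/2 = 9.550 ft.
ȳ = (P₁·6.367 + P₂·9.550)/(P₁+P₂) = 7.988 ft.

7.99 ft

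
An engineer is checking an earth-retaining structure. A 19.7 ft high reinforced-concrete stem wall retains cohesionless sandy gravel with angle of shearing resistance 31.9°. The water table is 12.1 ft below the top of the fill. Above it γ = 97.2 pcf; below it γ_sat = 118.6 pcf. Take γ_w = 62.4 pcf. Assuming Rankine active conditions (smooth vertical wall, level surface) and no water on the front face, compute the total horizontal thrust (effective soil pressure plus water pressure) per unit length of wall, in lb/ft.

K_a = tan²(45° − φ/2) = 0.3085.
γ' = 118.6 − 62.4 = 56.20 pcf. Depth below WT = 7.6 ft.
σ'_h at WT = K_a γ d_w = 362.9 psf; at base = 362.9 + K_a γ' × 7.6 = 494.6 psf.
P₁ (0–12.1 ft) = ½×362.9×12.1 = 2195. P₂ (12.1–19.7 ft) = ½(362.9+494.6)×7.6 = 3259.
P_w = ½ γ_w h₂² = 0.5×62.4×7.6² = 1802. Total = 2195+3259+1802 = 7256 lb/ft.

7260 lb/ft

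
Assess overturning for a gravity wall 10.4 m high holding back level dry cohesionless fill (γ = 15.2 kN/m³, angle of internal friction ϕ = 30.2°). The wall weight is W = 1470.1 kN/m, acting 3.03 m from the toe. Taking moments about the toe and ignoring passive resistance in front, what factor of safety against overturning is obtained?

K_a = tan²(45° − 30.2°/2) = 0.3307.
P_a = ½K_aγH² = 0.5×0.3307×15.2×10.4² = 271.8 kN/m, acting at H/3 = 3.467 m above the base.
Overturning moment M_o = P_a × H/3 = 271.8 × 3.467 = 942.3.
Resisting moment M_r = W × 3.03 = 1470.1 × 3.03 = 4454.
FS_overturning = M_r/M_o = 4454/942.3 = 4.727.

4.73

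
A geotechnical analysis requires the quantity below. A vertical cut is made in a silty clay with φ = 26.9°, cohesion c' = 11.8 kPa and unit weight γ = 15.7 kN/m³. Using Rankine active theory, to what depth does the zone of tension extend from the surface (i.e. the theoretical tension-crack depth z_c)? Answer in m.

K_a = tan²(45° − 26.9°/2) = 0.3770; √K_a = 0.6140.
The active pressure is zero where K_a γ z = 2c√K_a, so z_c = 2c/(γ√K_a) = 2×11.8/(15.7×0.6140) = 2.448 m.

2.45 m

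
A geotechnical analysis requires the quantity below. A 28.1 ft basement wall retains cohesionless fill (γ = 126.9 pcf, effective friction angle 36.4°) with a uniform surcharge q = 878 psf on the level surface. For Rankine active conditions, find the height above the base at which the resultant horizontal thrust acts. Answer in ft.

K_a = 0.2552.
Triangular part P₁ = ½K_aγH² = 12780 at H/3 = 9.367 ft; rectangular part P₂ = K_a q H = 6295 at H/2 = 14.05 ft.
ȳ = (P₁·9.367 + P₂·14.05)/(P₁+P₂) = 10.91 ft.

10.9 ft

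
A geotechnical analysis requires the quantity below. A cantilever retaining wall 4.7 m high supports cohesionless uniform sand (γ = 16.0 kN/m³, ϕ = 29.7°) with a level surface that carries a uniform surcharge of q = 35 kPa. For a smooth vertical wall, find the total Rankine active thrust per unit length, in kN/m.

K_a = tan²(45° − φ/2) = 0.3374.
Soil triangle: ½ K_a γ H² = 0.5×0.3374×16.0×4.7² = 59.62 kN/m.
Surcharge rectangle: K_a q H = 0.3374×35×4.7 = 55.50 kN/m.
Total = 59.62 + 55.50 = 115.1 kN/m.

115 kN/m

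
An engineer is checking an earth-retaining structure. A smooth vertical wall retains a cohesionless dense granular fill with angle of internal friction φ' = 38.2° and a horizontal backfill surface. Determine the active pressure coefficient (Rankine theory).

K_a = tan²(45° − φ/2) = tan²(25.90°) = 0.2358.

0.236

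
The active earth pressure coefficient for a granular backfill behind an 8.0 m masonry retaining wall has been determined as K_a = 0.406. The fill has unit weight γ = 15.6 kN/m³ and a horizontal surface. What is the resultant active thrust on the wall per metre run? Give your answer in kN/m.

203 kN/m

P = ½ K_a γ H² = 0.5 × 0.406 × 15.6 × 8.0² = 202.7 kN/m.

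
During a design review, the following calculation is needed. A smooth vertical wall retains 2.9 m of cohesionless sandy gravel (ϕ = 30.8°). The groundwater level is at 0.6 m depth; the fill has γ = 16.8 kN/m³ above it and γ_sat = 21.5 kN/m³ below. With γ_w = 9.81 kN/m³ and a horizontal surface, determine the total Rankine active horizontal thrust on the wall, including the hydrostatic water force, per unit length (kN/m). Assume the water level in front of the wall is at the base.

K_a = tan²(45° − φ/2) = 0.3227.
γ' = 21.5 − 9.81 = 11.69 kN/m³. Depth below WT = 2.3 m.
σ'_h at WT = K_a γ d_w = 3.253 kPa; at base = 3.253 + K_a γ' × 2.3 = 11.93 kPa.
P₁ (0–0.6 m) = ½×3.253×0.6 = 0.9759. P₂ (0.6–2.9 m) = ½(3.253+11.93)×2.3 = 17.46.
P_w = ½ γ_w h₂² = 0.5×9.81×2.3² = 25.95. Total = 0.9759+17.46+25.95 = 44.38 kN/m.

44.4 kN/m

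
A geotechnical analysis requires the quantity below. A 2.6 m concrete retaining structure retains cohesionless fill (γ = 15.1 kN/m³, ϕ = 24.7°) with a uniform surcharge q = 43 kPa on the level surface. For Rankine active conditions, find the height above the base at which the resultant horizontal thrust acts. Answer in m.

1.16 m

K_a = 0.4106.
Triangular part P₁ = ½K_aγH² = 20.95 at H/3 = 0.8667 m; rectangular part P₂ = K_a q H = 45.90 at H/2 = 1.300 m.
ȳ = (P₁·0.8667 + P₂·1.300)/(P₁+P₂) = 1.164 m.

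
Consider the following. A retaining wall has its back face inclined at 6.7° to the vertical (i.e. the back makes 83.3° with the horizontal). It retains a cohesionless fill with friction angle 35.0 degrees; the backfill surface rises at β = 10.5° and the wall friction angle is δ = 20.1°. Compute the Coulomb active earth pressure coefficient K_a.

K_a = sin²(α+φ) / [sin²α · sin(α−δ) · (1 + √{sin(φ+δ)sin(φ−β) / (sin(α−δ)sin(α+β))})²].
With α = 83.3°, φ = 35.0°, δ = 20.1°, β = 10.5°: K_a = 0.3364.

0.336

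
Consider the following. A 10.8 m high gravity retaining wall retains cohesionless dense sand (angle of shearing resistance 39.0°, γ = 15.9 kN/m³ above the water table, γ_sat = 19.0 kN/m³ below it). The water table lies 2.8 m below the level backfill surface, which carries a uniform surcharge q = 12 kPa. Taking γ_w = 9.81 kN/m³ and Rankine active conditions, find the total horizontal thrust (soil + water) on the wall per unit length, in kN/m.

K_a = tan²(45° − φ/2) = 0.2275.
γ' = 19.0 − 9.81 = 9.190 kN/m³. h₂ = H − d_w = 8.0 m.
σ'_h: at surface K_a·q = 2.730; at WT K_a(q+γd_w) = 12.86; at base K_a(q+γd_w+γ'h₂) = 29.58 kPa.
P₁ = ½(2.730+12.86)×2.8 = 21.82; P₂ = ½(12.86+29.58)×8.0 = 169.8; P_w = ½γ_w h₂² = 313.9.
Total = 21.82+169.8+313.9 = 505.5 kN/m.

506 kN/m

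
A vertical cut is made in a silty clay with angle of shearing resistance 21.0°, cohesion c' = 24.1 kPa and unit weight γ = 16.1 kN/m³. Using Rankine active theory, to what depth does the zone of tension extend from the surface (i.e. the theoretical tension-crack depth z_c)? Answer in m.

K_a = tan²(45° − 21.0°/2) = 0.4724; √K_a = 0.6873.
The active pressure is zero where K_a γ z = 2c√K_a, so z_c = 2c/(γ√K_a) = 2×24.1/(16.1×0.6873) = 4.356 m.

4.36 m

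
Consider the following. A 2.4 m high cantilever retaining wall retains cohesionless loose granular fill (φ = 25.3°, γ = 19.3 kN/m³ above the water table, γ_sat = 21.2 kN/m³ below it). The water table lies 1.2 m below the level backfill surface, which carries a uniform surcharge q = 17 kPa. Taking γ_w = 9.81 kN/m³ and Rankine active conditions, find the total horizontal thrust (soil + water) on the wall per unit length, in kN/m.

K_a = tan²(45° − φ/2) = 0.4012.
γ' = 21.2 − 9.81 = 11.39 kN/m³. h₂ = H − d_w = 1.2 m.
σ'_h: at surface K_a·q = 6.820; at WT K_a(q+γd_w) = 16.11; at base K_a(q+γd_w+γ'h₂) = 21.60 kPa.
P₁ = ½(6.820+16.11)×1.2 = 13.76; P₂ = ½(16.11+21.60)×1.2 = 22.62; P_w = ½γ_w h₂² = 7.063.
Total = 13.76+22.62+7.063 = 43.45 kN/m.

43.4 kN/m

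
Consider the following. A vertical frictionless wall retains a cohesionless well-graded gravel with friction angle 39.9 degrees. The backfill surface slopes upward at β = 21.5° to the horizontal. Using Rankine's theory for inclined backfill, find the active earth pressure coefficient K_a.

K_a = cos β · (cos β − √(cos²β − cos²φ)) / (cos β + √(cos²β − cos²φ)).
cos β = 0.9304, cos φ = 0.7672, √(cos²β − cos²φ) = 0.5264.
K_a = 0.9304 × (0.9304 − 0.5264)/(0.9304 + 0.5264) = 0.2580.

0.258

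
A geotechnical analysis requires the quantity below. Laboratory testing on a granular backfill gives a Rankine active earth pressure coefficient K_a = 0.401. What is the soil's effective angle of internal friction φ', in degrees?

25.3°

K_a = tan²(45° − φ/2) ⇒ 45° − φ/2 = arctan(√0.401) = 32.34°.
φ = 2(45° − 32.34°) = 25.31°.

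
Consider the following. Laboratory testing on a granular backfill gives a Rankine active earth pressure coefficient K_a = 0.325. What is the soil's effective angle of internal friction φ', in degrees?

K_a = tan²(45° − φ/2) ⇒ 45° − φ/2 = arctan(√0.325) = 29.69°.
φ = 2(45° − 29.69°) = 30.63°.

30.6°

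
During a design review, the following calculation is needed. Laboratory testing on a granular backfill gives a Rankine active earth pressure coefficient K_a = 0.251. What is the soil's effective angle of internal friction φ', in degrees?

K_a = tan²(45° − φ/2) ⇒ 45° − φ/2 = arctan(√0.251) = 26.61°.
φ = 2(45° − 26.61°) = 36.78°.

36.8°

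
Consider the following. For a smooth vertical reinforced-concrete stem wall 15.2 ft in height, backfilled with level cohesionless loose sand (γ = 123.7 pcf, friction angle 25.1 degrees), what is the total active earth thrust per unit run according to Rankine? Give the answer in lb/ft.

5780 lb/ft

K_a = tan²(45° − φ/2) = 0.4043.
P_a = ½ K_a γ H² = 0.5 × 0.4043 × 123.7 × 15.2² = 5777 lb/ft.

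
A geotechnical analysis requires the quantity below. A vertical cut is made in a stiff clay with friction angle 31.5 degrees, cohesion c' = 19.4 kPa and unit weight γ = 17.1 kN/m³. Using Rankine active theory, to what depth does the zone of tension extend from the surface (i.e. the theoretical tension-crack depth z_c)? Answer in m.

K_a = tan²(45° − 31.5°/2) = 0.3136; √K_a = 0.5600.
The active pressure is zero where K_a γ z = 2c√K_a, so z_c = 2c/(γ√K_a) = 2×19.4/(17.1×0.5600) = 4.052 m.

4.05 m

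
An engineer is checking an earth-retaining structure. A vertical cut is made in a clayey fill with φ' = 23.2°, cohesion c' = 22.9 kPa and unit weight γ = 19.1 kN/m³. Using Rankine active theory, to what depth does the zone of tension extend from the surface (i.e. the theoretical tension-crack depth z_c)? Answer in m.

3.64 m

K_a = tan²(45° − 23.2°/2) = 0.4348; √K_a = 0.6594.
The active pressure is zero where K_a γ z = 2c√K_a, so z_c = 2c/(γ√K_a) = 2×22.9/(19.1×0.6594) = 3.637 m.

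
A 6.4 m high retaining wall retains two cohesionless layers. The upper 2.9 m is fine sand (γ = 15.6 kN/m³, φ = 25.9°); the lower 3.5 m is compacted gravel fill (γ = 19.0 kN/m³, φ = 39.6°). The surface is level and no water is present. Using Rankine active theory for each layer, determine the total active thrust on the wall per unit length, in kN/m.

86.5 kN/m

K_a1 = tan²(45°−25.9°/2) = 0.3920; K_a2 = tan²(45°−39.6°/2) = 0.2214.
Layer 1: σ at base = K_a1 γ₁ h₁ = 17.73 kPa; P₁ = ½×17.73×2.9 = 25.71.
Layer 2: σ_v at top = γ₁h₁ = 45.24; σ_h top = K_a2×45.24 = 10.02; σ_h base = K_a2×(45.24+19.0×3.5) = 24.74.
P₂ = ½(10.02+24.74)×3.5 = 60.83. Total P_a = 25.71+60.83 = 86.54 kN/m.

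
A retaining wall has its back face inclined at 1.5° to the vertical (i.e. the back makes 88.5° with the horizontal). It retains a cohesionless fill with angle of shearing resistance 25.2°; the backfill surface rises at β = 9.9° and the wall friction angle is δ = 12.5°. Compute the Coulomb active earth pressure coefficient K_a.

K_a = sin²(α+φ) / [sin²α · sin(α−δ) · (1 + √{sin(φ+δ)sin(φ−β) / (sin(α−δ)sin(α+β))})²].
With α = 88.5°, φ = 25.2°, δ = 12.5°, β = 9.9°: K_a = 0.4349.

0.435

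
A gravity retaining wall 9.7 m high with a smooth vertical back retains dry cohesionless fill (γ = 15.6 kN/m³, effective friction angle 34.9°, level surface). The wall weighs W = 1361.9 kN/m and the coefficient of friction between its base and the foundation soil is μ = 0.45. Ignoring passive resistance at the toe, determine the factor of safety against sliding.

3.07

K_a = tan²(45° − 34.9°/2) = 0.2721.
P_a = ½K_aγH² = 0.5×0.2721×15.6×9.7² = 199.7 kN/m, acting at H/3 = 3.233 m above the base.
FS_sliding = μW / P_a = 0.45×1361.9 / 199.7 = 3.068.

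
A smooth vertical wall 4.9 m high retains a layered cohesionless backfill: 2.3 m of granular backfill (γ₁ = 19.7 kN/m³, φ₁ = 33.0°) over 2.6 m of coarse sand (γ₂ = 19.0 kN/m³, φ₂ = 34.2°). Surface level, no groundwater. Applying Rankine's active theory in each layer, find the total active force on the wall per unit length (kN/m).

66.4 kN/m

K_a1 = tan²(45°−33.0°/2) = 0.2948; K_a2 = tan²(45°−34.2°/2) = 0.2803.
Layer 1: σ at base = K_a1 γ₁ h₁ = 13.36 kPa; P₁ = ½×13.36×2.3 = 15.36.
Layer 2: σ_v at top = γ₁h₁ = 45.31; σ_h top = K_a2×45.31 = 12.70; σ_h base = K_a2×(45.31+19.0×2.6) = 26.55.
P₂ = ½(12.70+26.55)×2.6 = 51.03. Total P_a = 15.36+51.03 = 66.39 kN/m.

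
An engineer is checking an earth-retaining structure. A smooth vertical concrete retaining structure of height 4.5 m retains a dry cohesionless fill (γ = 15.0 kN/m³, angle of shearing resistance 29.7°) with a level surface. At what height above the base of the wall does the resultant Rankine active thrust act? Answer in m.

K_a = 0.3374.
The pressure distribution is triangular, so the resultant acts at H/3 above the base = 4.5/3 = 1.500 m.

1.50 m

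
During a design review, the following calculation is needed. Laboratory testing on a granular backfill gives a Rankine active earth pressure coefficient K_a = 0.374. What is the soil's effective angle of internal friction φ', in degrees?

27.1°

K_a = tan²(45° − φ/2) ⇒ 45° − φ/2 = arctan(√0.374) = 31.45°.
φ = 2(45° − 31.45°) = 27.10°.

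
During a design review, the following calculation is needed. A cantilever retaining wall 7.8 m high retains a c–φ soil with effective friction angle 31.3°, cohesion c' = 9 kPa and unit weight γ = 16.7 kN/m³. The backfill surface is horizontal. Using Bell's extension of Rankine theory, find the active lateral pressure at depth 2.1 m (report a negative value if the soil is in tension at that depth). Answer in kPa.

0.968 kPa

K_a = (1 − sin φ)/(1 + sin φ) = 0.3162.
σ_a = K_a γ z − 2c√K_a = 0.3162×16.7×2.1 − 2×9×0.5623 = 0.9675 kPa.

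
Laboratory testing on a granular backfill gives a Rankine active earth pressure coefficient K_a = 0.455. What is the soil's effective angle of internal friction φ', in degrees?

22.0°

K_a = tan²(45° − φ/2) ⇒ 45° − φ/2 = arctan(√0.455) = 34.00°.
φ = 2(45° − 34.00°) = 22.00°.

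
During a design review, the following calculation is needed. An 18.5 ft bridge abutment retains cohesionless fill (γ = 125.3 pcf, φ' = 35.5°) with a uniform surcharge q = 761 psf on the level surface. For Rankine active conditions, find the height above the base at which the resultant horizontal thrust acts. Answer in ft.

7.39 ft

K_a = 0.2653.
Triangular part P₁ = ½K_aγH² = 5688 at H/3 = 6.167 ft; rectangular part P₂ = K_a q H = 3734 at H/2 = 9.250 ft.
ȳ = (P₁·6.167 + P₂·9.250)/(P₁+P₂) = 7.389 ft.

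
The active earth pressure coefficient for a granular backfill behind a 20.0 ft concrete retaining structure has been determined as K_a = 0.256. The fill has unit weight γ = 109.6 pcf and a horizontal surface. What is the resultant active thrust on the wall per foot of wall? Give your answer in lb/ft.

P = ½ K_a γ H² = 0.5 × 0.256 × 109.6 × 20.0² = 5612 lb/ft.

5610 lb/ft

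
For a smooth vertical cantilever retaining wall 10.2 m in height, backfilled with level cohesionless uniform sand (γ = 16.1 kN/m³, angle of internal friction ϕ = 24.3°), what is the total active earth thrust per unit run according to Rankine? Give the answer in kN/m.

K_a = tan²(45° − φ/2) = 0.4169.
P_a = ½ K_a γ H² = 0.5 × 0.4169 × 16.1 × 10.2² = 349.2 kN/m.

349 kN/m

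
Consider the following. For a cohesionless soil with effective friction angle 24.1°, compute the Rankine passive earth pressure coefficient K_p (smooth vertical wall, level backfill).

K_p = (1 + sin φ)/(1 − sin φ) = tan²(45° + 24.1°/2) = 2.380.

2.38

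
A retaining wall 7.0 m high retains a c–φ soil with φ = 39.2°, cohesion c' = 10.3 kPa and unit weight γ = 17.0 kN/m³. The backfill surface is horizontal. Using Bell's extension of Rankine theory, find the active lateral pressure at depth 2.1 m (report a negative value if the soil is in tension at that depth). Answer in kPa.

K_a = (1 − sin φ)/(1 + sin φ) = 0.2255.
σ_a = K_a γ z − 2c√K_a = 0.2255×17.0×2.1 − 2×10.3×0.4748 = -1.732 kPa.

-1.73 kPa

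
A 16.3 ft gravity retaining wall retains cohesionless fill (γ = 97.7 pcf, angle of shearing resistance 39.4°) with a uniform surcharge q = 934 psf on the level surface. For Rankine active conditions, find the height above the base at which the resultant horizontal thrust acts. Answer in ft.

6.90 ft

K_a = 0.2234.
Triangular part P₁ = ½K_aγH² = 2900 at H/3 = 5.433 ft; rectangular part P₂ = K_a q H = 3402 at H/2 = 8.150 ft.
ȳ = (P₁·5.433 + P₂·8.150)/(P₁+P₂) = 6.900 ft.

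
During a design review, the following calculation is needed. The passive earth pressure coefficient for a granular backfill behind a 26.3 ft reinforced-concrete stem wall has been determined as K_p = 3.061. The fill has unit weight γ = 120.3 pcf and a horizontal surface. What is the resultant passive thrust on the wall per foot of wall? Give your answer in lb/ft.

127000 lb/ft

P = ½ K_p γ H² = 0.5 × 3.061 × 120.3 × 26.3² = 127400 lb/ft.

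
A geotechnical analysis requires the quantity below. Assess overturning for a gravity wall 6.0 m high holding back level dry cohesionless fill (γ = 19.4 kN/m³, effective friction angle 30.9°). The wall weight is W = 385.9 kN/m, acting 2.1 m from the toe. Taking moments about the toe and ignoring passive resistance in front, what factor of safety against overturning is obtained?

K_a = tan²(45° − 30.9°/2) = 0.3214.
P_a = ½K_aγH² = 0.5×0.3214×19.4×6.0² = 112.2 kN/m, acting at H/3 = 2.000 m above the base.
Overturning moment M_o = P_a × H/3 = 112.2 × 2.000 = 224.5.
Resisting moment M_r = W × 2.1 = 385.9 × 2.1 = 810.4.
FS_overturning = M_r/M_o = 810.4/224.5 = 3.610.

3.61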